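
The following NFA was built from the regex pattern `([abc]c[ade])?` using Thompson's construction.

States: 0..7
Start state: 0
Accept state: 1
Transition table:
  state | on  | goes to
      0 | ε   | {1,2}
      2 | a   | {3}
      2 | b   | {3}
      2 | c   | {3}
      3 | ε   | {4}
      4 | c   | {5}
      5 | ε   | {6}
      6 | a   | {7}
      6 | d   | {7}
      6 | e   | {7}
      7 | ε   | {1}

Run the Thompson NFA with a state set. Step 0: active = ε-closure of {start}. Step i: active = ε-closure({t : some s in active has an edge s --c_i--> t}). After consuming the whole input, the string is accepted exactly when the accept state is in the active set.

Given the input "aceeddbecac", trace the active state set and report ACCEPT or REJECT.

Answer: REJECT

Derivation:
S₀ = ε-closure({0}) = {0,1,2}
'a' @ 1: {3,4}
'c' @ 2: {5,6}
'e' @ 3: {1,7}  [accepting]
'e' @ 4: {}  — no active states
rest 'ddbecac' ignored (set empty)
final: {}; accept 1 not in set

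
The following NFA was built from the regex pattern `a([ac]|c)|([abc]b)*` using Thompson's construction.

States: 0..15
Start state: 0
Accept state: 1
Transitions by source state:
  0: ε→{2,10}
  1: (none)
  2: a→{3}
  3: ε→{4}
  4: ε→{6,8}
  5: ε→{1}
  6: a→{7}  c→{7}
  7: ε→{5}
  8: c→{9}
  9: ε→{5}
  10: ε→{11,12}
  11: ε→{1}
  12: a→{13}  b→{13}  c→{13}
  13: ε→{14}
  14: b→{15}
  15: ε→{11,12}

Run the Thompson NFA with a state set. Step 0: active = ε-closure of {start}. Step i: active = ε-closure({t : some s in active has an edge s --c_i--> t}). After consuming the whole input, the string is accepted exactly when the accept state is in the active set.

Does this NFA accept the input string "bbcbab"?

initial (ε-close {0}): {0,1,2,10,11,12}
'b' @ 1: {13,14}
'b' @ 2: {1,11,12,15}  [accepting]
'c' @ 3: {13,14}
'b' @ 4: {1,11,12,15}  [accepting]
'a' @ 5: {13,14}
'b' @ 6: {1,11,12,15}  [accepting]
final: {1,11,12,15}; accept 1 in set

Answer: ACCEPT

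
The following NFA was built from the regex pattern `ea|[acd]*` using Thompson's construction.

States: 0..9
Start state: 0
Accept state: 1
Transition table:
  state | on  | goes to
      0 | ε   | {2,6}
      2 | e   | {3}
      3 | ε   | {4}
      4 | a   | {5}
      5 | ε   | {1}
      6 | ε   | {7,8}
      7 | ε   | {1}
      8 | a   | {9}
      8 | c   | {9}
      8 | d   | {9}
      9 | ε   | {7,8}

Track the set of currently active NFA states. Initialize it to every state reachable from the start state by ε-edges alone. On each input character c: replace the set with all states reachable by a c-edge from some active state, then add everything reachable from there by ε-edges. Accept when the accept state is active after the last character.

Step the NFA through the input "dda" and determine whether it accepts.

initial (ε-close {0}): {0,1,2,6,7,8}
'd' @ 1: {1,7,8,9}  [accepting]
'd' @ 2: {1,7,8,9}  [accepting]
'a' @ 3: {1,7,8,9}  [accepting]
after full input: {1,7,8,9}  (accept=1 in)

Answer: ACCEPT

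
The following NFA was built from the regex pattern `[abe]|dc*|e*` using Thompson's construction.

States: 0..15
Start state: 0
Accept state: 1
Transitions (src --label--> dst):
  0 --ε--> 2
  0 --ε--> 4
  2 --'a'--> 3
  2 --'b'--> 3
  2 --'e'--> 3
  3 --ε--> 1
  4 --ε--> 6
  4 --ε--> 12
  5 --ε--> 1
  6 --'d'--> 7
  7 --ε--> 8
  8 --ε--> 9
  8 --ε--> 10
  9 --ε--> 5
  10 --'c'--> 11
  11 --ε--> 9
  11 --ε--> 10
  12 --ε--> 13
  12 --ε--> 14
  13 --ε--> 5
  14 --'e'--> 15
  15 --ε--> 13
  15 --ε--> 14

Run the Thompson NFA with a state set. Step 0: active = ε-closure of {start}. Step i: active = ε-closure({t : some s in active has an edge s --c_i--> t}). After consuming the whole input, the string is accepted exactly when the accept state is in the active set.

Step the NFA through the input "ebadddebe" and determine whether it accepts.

Answer: REJECT

Derivation:
start: ε-closure({0}) = {0,1,2,4,5,6,12,13,14}
'e' @ 1: {1,3,5,13,14,15}  [accepting]
'b' @ 2: {}  — no active states
rest 'adddebe' ignored (set empty)
end set {} — state 1 not in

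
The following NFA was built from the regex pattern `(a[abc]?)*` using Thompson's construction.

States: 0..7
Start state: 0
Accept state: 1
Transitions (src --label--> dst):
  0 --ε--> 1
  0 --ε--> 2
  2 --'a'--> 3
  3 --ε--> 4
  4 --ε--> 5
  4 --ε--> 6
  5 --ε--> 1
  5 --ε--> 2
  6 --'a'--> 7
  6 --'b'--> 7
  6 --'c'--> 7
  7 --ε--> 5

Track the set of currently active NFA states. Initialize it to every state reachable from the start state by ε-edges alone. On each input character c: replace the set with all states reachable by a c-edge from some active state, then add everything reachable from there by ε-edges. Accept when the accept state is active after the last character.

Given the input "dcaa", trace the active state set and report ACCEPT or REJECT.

Answer: REJECT

Steps:
S₀ = ε-closure({0}) = {0,1,2}
'd' @ 1: {}  — state set empty
rest 'caa' ignored (set empty)
final: {}; accept 1 not in set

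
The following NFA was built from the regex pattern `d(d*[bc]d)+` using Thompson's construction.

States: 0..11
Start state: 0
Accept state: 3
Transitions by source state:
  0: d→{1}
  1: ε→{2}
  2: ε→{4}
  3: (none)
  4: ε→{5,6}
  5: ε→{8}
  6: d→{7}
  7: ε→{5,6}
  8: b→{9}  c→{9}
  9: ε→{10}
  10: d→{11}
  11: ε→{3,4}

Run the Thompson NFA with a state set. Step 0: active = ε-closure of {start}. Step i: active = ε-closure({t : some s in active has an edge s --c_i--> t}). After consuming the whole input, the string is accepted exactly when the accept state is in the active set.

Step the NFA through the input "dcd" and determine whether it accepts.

start: ε-closure({0}) = {0}
'd' @ 1: {1,2,4,5,6,8}
'c' @ 2: {9,10}
'd' @ 3: {3,4,5,6,8,11}  [accepting]
end set {3,4,5,6,8,11} — state 3 in

Answer: ACCEPT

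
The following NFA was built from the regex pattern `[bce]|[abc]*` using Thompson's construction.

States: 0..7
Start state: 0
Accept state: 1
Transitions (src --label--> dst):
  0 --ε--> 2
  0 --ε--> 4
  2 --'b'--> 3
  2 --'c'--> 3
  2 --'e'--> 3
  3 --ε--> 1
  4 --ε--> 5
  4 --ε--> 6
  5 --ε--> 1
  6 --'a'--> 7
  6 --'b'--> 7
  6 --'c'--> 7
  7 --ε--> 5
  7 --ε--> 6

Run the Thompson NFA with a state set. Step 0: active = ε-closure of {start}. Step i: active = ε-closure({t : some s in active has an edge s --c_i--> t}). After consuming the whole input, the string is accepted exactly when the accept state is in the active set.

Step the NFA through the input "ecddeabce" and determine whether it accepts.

S₀ = ε-closure({0}) = {0,1,2,4,5,6}
'e' @ 1: {1,3}  ✓accept
'c' @ 2: {}  — dead — no transitions
rest 'ddeabce' ignored (set empty)
after full input: {}  (accept=1 not in)

Answer: REJECT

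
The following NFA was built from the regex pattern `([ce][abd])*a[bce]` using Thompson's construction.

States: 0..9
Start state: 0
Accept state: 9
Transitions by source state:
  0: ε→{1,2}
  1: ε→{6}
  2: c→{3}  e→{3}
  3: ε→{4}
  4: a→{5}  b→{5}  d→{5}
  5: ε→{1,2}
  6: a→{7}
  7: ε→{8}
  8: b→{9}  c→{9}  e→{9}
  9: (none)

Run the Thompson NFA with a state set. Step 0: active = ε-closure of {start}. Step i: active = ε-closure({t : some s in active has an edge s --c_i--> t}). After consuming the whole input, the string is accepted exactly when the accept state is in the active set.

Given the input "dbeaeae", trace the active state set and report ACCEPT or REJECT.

initial (ε-close {0}): {0,1,2,6}
'd' @ 1: {}  — no active states
rest 'beaeae' ignored (set empty)
after full input: {}  (accept=9 not in)

Answer: REJECT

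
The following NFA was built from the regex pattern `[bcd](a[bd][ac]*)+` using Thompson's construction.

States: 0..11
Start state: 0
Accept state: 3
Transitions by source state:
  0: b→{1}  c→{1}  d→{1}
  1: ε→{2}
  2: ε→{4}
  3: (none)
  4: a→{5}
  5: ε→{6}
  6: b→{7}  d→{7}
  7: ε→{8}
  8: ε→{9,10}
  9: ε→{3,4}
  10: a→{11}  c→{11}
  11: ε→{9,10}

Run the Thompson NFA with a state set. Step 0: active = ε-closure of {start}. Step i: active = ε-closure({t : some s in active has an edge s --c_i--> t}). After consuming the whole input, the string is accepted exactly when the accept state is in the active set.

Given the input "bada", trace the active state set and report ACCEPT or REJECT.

start: ε-closure({0}) = {0}
'b' @ 1: {1,2,4}
'a' @ 2: {5,6}
'd' @ 3: {3,4,7,8,9,10}  [accepting]
'a' @ 4: {3,4,5,6,9,10,11}  [accepting]
after full input: {3,4,5,6,9,10,11}  (accept=3 in)

Answer: ACCEPT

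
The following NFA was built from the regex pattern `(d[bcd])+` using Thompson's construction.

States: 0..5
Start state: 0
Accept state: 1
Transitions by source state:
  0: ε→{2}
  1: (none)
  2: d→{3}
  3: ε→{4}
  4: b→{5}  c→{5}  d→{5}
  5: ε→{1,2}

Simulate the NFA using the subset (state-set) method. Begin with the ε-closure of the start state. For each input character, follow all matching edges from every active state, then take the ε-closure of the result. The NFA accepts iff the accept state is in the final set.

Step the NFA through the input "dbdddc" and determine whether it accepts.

Answer: ACCEPT

Steps:
initial (ε-close {0}): {0,2}
'd' @ 1: {3,4}
'b' @ 2: {1,2,5}  [accepting]
'd' @ 3: {3,4}
'd' @ 4: {1,2,5}  [accepting]
'd' @ 5: {3,4}
'c' @ 6: {1,2,5}  [accepting]
end set {1,2,5} — state 1 in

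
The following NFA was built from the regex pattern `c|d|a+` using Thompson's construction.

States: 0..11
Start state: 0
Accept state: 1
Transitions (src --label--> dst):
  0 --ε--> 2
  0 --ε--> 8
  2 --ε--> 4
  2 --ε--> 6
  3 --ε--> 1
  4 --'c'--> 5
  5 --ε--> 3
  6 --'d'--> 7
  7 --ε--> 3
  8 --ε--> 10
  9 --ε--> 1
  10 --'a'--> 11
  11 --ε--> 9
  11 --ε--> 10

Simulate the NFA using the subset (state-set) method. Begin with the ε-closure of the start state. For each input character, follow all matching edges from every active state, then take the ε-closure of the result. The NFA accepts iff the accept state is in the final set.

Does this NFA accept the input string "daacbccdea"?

S₀ = ε-closure({0}) = {0,2,4,6,8,10}
'd' @ 1: {1,3,7}  (accept∈set)
'a' @ 2: {}  — state set empty
rest 'acbccdea' ignored (set empty)
after full input: {}  (accept=1 not in)

Answer: REJECT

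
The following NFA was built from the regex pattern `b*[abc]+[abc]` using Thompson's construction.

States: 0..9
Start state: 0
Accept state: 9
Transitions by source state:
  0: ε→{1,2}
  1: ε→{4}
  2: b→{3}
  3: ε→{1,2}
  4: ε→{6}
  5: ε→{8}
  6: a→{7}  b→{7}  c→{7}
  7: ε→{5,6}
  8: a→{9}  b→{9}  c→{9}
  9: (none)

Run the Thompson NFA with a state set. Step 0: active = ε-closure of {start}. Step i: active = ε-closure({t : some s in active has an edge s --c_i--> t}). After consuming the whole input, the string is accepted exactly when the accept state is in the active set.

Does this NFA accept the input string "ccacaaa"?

Answer: ACCEPT

Trace:
initial (ε-close {0}): {0,1,2,4,6}
'c' @ 1: {5,6,7,8}
'c' @ 2: {5,6,7,8,9}  ✓accept
'a' @ 3: {5,6,7,8,9}  ✓accept
'c' @ 4: {5,6,7,8,9}  ✓accept
'a' @ 5: {5,6,7,8,9}  ✓accept
'a' @ 6: {5,6,7,8,9}  ✓accept
'a' @ 7: {5,6,7,8,9}  ✓accept
end set {5,6,7,8,9} — state 9 in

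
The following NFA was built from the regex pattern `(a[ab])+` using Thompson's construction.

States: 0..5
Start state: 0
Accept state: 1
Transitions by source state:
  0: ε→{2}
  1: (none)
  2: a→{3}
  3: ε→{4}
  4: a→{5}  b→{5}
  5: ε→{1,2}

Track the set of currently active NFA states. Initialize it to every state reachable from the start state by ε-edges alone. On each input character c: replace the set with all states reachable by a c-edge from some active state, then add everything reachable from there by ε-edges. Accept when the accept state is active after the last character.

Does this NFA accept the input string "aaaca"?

S₀ = ε-closure({0}) = {0,2}
'a' @ 1: {3,4}
'a' @ 2: {1,2,5}  [accepting]
'a' @ 3: {3,4}
'c' @ 4: {}  — state set empty
rest 'a' ignored (set empty)
end set {} — state 1 not in

Answer: REJECT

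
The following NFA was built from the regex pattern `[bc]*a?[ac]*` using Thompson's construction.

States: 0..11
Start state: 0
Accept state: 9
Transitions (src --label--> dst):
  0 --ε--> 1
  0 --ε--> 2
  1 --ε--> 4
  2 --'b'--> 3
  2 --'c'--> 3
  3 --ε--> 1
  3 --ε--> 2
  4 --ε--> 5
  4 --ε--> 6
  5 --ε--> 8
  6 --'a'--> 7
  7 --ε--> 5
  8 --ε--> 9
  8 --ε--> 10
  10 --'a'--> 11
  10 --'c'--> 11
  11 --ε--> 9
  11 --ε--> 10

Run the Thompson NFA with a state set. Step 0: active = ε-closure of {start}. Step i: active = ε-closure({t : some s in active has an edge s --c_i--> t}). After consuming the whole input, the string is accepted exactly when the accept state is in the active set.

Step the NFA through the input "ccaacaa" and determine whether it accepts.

initial (ε-close {0}): {0,1,2,4,5,6,8,9,10}
'c' @ 1: {1,2,3,4,5,6,8,9,10,11}  (accept∈set)
'c' @ 2: {1,2,3,4,5,6,8,9,10,11}  (accept∈set)
'a' @ 3: {5,7,8,9,10,11}  (accept∈set)
'a' @ 4: {9,10,11}  (accept∈set)
'c' @ 5: {9,10,11}  (accept∈set)
'a' @ 6: {9,10,11}  (accept∈set)
'a' @ 7: {9,10,11}  (accept∈set)
end set {9,10,11} — state 9 in

Answer: ACCEPT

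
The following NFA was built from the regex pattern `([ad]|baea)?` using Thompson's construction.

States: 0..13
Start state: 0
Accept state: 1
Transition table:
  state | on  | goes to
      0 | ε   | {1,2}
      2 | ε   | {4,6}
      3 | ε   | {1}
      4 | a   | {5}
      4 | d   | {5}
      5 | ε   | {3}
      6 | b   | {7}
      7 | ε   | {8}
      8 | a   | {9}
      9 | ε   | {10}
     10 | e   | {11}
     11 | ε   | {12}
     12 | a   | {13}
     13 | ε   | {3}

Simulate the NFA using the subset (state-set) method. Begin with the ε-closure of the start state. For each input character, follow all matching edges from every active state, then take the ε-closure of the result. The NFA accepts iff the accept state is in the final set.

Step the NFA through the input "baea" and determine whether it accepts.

Answer: ACCEPT

Steps:
S₀ = ε-closure({0}) = {0,1,2,4,6}
'b' @ 1: {7,8}
'a' @ 2: {9,10}
'e' @ 3: {11,12}
'a' @ 4: {1,3,13}  (accept∈set)
final: {1,3,13}; accept 1 in set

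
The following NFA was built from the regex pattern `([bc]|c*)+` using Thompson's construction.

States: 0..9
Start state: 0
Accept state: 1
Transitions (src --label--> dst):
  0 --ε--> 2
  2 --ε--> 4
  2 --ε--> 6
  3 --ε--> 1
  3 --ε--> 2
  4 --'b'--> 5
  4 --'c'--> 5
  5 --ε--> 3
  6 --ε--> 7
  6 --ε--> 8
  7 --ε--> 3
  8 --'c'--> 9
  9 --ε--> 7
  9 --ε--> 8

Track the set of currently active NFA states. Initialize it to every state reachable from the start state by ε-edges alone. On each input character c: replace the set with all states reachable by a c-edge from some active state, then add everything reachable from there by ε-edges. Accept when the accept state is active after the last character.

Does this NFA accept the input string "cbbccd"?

initial (ε-close {0}): {0,1,2,3,4,6,7,8}
'c' @ 1: {1,2,3,4,5,6,7,8,9}  ✓accept
'b' @ 2: {1,2,3,4,5,6,7,8}  ✓accept
'b' @ 3: {1,2,3,4,5,6,7,8}  ✓accept
'c' @ 4: {1,2,3,4,5,6,7,8,9}  ✓accept
'c' @ 5: {1,2,3,4,5,6,7,8,9}  ✓accept
'd' @ 6: {}  — no active states
final: {}; accept 1 not in set

Answer: REJECT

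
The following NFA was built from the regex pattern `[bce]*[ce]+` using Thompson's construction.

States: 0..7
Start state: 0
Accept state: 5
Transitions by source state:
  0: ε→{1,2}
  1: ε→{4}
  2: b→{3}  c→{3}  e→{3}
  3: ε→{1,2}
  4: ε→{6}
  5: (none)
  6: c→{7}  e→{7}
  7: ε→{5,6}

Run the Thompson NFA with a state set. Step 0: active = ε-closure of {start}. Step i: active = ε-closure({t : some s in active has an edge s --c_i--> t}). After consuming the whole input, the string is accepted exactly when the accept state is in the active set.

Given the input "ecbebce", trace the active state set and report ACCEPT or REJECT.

Answer: ACCEPT

Steps:
start: ε-closure({0}) = {0,1,2,4,6}
'e' @ 1: {1,2,3,4,5,6,7}  (accept∈set)
'c' @ 2: {1,2,3,4,5,6,7}  (accept∈set)
'b' @ 3: {1,2,3,4,6}
'e' @ 4: {1,2,3,4,5,6,7}  (accept∈set)
'b' @ 5: {1,2,3,4,6}
'c' @ 6: {1,2,3,4,5,6,7}  (accept∈set)
'e' @ 7: {1,2,3,4,5,6,7}  (accept∈set)
final: {1,2,3,4,5,6,7}; accept 5 in set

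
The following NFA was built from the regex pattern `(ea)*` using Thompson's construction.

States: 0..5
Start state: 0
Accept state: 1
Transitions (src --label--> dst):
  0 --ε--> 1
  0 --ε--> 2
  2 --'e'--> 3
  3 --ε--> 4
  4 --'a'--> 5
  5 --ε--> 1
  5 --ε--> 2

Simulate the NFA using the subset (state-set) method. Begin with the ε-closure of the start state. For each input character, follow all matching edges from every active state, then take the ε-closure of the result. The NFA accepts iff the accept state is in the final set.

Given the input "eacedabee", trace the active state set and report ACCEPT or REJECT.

start: ε-closure({0}) = {0,1,2}
'e' @ 1: {3,4}
'a' @ 2: {1,2,5}  [accepting]
'c' @ 3: {}  — state set empty
rest 'edabee' ignored (set empty)
end set {} — state 1 not in

Answer: REJECT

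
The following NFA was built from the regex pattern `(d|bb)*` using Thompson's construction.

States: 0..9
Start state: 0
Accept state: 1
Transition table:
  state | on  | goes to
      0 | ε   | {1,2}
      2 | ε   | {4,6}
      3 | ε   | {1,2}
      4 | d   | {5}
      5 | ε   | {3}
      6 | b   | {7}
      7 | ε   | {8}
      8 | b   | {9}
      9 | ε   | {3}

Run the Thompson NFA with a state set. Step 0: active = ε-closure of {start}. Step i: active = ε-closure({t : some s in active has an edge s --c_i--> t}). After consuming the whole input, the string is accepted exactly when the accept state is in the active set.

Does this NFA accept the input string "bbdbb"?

Answer: ACCEPT

Derivation:
S₀ = ε-closure({0}) = {0,1,2,4,6}
'b' @ 1: {7,8}
'b' @ 2: {1,2,3,4,6,9}  ✓accept
'd' @ 3: {1,2,3,4,5,6}  ✓accept
'b' @ 4: {7,8}
'b' @ 5: {1,2,3,4,6,9}  ✓accept
end set {1,2,3,4,6,9} — state 1 in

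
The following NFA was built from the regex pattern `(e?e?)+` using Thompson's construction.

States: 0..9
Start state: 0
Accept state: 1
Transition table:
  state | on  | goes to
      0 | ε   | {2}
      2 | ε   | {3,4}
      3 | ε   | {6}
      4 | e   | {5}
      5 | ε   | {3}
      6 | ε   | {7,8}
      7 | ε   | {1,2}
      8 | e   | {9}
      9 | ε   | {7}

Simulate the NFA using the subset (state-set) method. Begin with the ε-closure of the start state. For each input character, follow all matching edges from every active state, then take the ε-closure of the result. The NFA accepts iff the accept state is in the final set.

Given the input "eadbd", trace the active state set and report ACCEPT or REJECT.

Answer: REJECT

Derivation:
S₀ = ε-closure({0}) = {0,1,2,3,4,6,7,8}
'e' @ 1: {1,2,3,4,5,6,7,8,9}  [accepting]
'a' @ 2: {}  — dead — no transitions
rest 'dbd' ignored (set empty)
end set {} — state 1 not in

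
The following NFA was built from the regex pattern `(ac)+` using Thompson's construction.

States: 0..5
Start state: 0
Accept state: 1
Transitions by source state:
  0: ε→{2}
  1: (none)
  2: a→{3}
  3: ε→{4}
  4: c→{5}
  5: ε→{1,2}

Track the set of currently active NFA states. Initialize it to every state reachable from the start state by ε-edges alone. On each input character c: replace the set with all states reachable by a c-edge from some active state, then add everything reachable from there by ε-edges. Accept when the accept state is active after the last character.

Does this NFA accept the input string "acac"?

initial (ε-close {0}): {0,2}
'a' @ 1: {3,4}
'c' @ 2: {1,2,5}  ✓accept
'a' @ 3: {3,4}
'c' @ 4: {1,2,5}  ✓accept
final: {1,2,5}; accept 1 in set

Answer: ACCEPT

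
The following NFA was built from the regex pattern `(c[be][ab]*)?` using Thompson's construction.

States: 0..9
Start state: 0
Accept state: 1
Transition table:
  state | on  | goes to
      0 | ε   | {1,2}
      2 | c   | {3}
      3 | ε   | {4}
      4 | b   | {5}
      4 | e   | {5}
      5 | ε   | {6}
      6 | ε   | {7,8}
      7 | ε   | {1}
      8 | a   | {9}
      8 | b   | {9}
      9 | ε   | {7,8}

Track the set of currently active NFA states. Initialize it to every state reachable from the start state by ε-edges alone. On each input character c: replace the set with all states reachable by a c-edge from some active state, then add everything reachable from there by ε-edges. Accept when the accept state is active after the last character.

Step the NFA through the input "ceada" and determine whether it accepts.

S₀ = ε-closure({0}) = {0,1,2}
'c' @ 1: {3,4}
'e' @ 2: {1,5,6,7,8}  [accepting]
'a' @ 3: {1,7,8,9}  [accepting]
'd' @ 4: {}  — no active states
rest 'a' ignored (set empty)
final: {}; accept 1 not in set

Answer: REJECT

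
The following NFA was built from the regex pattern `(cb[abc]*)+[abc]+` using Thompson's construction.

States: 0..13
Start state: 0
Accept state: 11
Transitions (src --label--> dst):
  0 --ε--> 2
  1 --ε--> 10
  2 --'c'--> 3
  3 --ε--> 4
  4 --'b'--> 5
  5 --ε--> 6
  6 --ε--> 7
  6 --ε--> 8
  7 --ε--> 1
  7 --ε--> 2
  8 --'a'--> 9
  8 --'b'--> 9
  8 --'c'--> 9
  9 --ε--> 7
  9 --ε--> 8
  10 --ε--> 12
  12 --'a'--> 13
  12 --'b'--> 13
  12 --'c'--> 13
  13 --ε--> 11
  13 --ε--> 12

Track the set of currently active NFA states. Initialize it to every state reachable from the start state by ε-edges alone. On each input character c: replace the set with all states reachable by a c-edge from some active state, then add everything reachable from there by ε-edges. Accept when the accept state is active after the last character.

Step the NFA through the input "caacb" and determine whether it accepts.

Answer: REJECT

Trace:
initial (ε-close {0}): {0,2}
'c' @ 1: {3,4}
'a' @ 2: {}  — dead — no transitions
rest 'acb' ignored (set empty)
end set {} — state 11 not in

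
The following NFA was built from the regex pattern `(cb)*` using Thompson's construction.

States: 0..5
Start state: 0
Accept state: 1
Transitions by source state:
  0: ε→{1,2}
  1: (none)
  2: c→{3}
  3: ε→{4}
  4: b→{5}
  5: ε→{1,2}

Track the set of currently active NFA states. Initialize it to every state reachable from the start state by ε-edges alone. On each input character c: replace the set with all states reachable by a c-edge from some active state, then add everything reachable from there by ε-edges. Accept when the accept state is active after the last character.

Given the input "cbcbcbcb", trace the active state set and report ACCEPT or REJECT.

Answer: ACCEPT

Steps:
initial (ε-close {0}): {0,1,2}
'c' @ 1: {3,4}
'b' @ 2: {1,2,5}  (accept∈set)
'c' @ 3: {3,4}
'b' @ 4: {1,2,5}  (accept∈set)
'c' @ 5: {3,4}
'b' @ 6: {1,2,5}  (accept∈set)
'c' @ 7: {3,4}
'b' @ 8: {1,2,5}  (accept∈set)
after full input: {1,2,5}  (accept=1 in)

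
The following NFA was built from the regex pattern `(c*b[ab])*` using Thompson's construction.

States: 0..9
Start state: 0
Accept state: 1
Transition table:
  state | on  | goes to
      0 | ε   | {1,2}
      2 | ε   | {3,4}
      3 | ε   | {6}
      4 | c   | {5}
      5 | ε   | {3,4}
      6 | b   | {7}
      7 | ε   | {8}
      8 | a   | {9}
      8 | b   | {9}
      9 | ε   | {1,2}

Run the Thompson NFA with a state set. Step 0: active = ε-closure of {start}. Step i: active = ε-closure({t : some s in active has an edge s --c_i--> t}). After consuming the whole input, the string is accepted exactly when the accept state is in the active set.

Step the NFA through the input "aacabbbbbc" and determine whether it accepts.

Answer: REJECT

Trace:
initial (ε-close {0}): {0,1,2,3,4,6}
'a' @ 1: {}  — no active states
rest 'acabbbbbc' ignored (set empty)
after full input: {}  (accept=1 not in)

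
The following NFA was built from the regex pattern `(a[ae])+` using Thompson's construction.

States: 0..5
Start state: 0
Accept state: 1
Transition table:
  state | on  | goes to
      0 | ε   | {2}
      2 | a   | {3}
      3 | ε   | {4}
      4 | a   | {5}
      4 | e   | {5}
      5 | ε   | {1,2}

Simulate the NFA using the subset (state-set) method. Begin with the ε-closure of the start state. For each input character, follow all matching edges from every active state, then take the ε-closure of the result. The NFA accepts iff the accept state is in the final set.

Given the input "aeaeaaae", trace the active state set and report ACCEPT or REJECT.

S₀ = ε-closure({0}) = {0,2}
'a' @ 1: {3,4}
'e' @ 2: {1,2,5}  [accepting]
'a' @ 3: {3,4}
'e' @ 4: {1,2,5}  [accepting]
'a' @ 5: {3,4}
'a' @ 6: {1,2,5}  [accepting]
'a' @ 7: {3,4}
'e' @ 8: {1,2,5}  [accepting]
after full input: {1,2,5}  (accept=1 in)

Answer: ACCEPT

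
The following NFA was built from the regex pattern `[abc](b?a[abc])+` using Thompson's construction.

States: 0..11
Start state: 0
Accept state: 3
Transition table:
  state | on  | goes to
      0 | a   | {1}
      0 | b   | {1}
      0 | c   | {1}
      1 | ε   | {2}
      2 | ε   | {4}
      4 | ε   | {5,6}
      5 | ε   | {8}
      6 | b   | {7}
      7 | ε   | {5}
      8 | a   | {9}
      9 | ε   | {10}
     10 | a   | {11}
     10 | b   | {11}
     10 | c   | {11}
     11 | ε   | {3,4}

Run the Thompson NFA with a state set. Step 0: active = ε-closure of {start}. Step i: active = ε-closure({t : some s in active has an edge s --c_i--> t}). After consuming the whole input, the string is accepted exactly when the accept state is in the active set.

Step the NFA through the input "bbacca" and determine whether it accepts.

Answer: REJECT

Derivation:
S₀ = ε-closure({0}) = {0}
'b' @ 1: {1,2,4,5,6,8}
'b' @ 2: {5,7,8}
'a' @ 3: {9,10}
'c' @ 4: {3,4,5,6,8,11}  ✓accept
'c' @ 5: {}  — state set empty
rest 'a' ignored (set empty)
final: {}; accept 3 not in set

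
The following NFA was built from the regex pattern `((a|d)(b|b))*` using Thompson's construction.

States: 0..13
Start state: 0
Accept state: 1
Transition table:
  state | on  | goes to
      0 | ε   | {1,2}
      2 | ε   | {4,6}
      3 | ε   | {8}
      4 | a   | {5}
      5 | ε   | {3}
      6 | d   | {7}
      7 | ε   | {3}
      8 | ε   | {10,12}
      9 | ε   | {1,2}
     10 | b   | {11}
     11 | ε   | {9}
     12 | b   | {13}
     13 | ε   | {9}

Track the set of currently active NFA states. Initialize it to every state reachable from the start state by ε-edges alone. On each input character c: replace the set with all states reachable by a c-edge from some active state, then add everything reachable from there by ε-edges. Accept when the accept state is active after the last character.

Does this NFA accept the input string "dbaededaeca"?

initial (ε-close {0}): {0,1,2,4,6}
'd' @ 1: {3,7,8,10,12}
'b' @ 2: {1,2,4,6,9,11,13}  ✓accept
'a' @ 3: {3,5,8,10,12}
'e' @ 4: {}  — state set empty
rest 'dedaeca' ignored (set empty)
end set {} — state 1 not in

Answer: REJECT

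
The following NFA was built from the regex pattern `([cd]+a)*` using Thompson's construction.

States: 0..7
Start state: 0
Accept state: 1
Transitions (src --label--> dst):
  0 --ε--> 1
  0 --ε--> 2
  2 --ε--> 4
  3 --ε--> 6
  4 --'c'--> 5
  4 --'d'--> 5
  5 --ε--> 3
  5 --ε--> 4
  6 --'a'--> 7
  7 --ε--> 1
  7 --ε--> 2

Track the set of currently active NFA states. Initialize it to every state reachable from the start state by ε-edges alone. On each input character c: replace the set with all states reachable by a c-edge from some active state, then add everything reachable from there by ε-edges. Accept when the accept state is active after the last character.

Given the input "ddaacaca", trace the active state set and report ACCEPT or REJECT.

Answer: REJECT

Derivation:
S₀ = ε-closure({0}) = {0,1,2,4}
'd' @ 1: {3,4,5,6}
'd' @ 2: {3,4,5,6}
'a' @ 3: {1,2,4,7}  ✓accept
'a' @ 4: {}  — no active states
rest 'caca' ignored (set empty)
final: {}; accept 1 not in set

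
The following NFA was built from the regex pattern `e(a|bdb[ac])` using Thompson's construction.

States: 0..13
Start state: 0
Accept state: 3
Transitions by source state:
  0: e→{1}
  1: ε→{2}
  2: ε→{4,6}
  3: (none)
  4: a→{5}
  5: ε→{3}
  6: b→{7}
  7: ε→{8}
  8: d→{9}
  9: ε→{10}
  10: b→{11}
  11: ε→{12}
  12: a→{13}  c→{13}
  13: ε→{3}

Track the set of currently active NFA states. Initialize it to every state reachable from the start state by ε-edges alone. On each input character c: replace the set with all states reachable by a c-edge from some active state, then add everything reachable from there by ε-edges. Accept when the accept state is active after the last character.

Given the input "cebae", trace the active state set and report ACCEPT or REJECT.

start: ε-closure({0}) = {0}
'c' @ 1: {}  — no active states
rest 'ebae' ignored (set empty)
after full input: {}  (accept=3 not in)

Answer: REJECT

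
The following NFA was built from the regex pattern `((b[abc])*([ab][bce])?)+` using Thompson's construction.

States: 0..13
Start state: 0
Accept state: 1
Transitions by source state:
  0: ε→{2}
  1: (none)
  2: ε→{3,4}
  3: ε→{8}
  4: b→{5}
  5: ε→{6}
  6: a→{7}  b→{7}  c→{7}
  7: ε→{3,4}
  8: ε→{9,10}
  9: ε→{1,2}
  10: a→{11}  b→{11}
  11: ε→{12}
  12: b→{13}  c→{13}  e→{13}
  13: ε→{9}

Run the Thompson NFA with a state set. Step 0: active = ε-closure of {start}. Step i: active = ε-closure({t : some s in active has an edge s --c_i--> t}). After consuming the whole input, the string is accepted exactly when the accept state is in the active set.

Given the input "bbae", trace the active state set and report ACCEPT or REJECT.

Answer: ACCEPT

Derivation:
start: ε-closure({0}) = {0,1,2,3,4,8,9,10}
'b' @ 1: {5,6,11,12}
'b' @ 2: {1,2,3,4,7,8,9,10,13}  ✓accept
'a' @ 3: {11,12}
'e' @ 4: {1,2,3,4,8,9,10,13}  ✓accept
end set {1,2,3,4,8,9,10,13} — state 1 in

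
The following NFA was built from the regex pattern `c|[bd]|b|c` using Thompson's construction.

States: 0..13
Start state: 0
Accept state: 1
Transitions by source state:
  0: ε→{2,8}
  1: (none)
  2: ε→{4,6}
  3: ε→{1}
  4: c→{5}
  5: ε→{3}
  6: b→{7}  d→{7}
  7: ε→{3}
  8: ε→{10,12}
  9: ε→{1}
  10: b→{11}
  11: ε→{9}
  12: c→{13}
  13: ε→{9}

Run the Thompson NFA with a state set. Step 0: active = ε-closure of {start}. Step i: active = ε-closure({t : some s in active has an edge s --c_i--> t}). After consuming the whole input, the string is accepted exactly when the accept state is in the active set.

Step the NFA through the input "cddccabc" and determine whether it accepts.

Answer: REJECT

Steps:
start: ε-closure({0}) = {0,2,4,6,8,10,12}
'c' @ 1: {1,3,5,9,13}  ✓accept
'd' @ 2: {}  — state set empty
rest 'dccabc' ignored (set empty)
after full input: {}  (accept=1 not in)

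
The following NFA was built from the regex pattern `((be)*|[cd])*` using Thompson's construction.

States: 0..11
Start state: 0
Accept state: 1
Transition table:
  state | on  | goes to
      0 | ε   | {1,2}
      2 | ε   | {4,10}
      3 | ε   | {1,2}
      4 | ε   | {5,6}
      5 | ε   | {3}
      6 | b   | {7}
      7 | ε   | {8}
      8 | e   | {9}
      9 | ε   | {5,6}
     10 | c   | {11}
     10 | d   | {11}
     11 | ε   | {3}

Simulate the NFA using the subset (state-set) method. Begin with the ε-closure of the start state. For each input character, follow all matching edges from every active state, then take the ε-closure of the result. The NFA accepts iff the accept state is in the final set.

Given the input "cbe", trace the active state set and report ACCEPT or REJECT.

S₀ = ε-closure({0}) = {0,1,2,3,4,5,6,10}
'c' @ 1: {1,2,3,4,5,6,10,11}  [accepting]
'b' @ 2: {7,8}
'e' @ 3: {1,2,3,4,5,6,9,10}  [accepting]
final: {1,2,3,4,5,6,9,10}; accept 1 in set

Answer: ACCEPT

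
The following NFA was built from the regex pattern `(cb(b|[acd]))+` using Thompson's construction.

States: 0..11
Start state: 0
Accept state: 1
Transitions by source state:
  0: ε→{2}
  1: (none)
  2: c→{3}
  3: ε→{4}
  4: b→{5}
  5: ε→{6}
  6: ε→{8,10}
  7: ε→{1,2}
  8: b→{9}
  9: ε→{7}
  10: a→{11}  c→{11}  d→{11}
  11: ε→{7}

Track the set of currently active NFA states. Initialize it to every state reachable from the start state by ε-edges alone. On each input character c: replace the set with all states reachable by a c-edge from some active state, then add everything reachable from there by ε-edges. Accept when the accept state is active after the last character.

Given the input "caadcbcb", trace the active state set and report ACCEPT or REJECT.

S₀ = ε-closure({0}) = {0,2}
'c' @ 1: {3,4}
'a' @ 2: {}  — dead — no transitions
rest 'adcbcb' ignored (set empty)
after full input: {}  (accept=1 not in)

Answer: REJECT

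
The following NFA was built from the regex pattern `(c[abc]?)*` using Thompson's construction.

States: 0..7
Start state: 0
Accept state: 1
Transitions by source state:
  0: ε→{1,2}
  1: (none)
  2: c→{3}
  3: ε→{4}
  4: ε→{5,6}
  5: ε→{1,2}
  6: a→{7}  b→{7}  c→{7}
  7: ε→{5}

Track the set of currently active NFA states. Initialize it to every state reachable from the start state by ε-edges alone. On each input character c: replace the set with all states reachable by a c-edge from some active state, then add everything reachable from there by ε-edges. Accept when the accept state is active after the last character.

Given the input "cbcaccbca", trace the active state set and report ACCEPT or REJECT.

Answer: ACCEPT

Steps:
initial (ε-close {0}): {0,1,2}
'c' @ 1: {1,2,3,4,5,6}  ✓accept
'b' @ 2: {1,2,5,7}  ✓accept
'c' @ 3: {1,2,3,4,5,6}  ✓accept
'a' @ 4: {1,2,5,7}  ✓accept
'c' @ 5: {1,2,3,4,5,6}  ✓accept
'c' @ 6: {1,2,3,4,5,6,7}  ✓accept
'b' @ 7: {1,2,5,7}  ✓accept
'c' @ 8: {1,2,3,4,5,6}  ✓accept
'a' @ 9: {1,2,5,7}  ✓accept
end set {1,2,5,7} — state 1 in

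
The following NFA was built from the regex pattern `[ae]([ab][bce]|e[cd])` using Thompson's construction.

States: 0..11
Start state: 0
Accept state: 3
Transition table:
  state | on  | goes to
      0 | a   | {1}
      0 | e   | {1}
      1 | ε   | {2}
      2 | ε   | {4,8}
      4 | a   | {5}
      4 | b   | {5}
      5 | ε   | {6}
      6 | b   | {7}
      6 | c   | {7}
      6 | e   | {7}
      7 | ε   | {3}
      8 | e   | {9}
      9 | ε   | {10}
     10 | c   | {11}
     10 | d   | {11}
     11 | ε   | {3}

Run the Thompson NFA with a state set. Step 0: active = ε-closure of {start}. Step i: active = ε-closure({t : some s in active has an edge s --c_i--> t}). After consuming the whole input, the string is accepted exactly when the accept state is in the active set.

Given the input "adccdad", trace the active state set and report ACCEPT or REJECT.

Answer: REJECT

Trace:
start: ε-closure({0}) = {0}
'a' @ 1: {1,2,4,8}
'd' @ 2: {}  — state set empty
rest 'ccdad' ignored (set empty)
final: {}; accept 3 not in set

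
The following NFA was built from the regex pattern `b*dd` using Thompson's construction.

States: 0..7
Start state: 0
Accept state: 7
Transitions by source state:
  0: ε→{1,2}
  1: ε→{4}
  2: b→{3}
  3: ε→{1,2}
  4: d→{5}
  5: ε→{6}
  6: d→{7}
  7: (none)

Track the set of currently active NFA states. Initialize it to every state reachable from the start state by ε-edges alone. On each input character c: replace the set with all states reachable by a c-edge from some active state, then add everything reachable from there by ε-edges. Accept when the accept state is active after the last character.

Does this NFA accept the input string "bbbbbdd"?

Answer: ACCEPT

Steps:
start: ε-closure({0}) = {0,1,2,4}
'b' @ 1: {1,2,3,4}
'b' @ 2: {1,2,3,4}
'b' @ 3: {1,2,3,4}
'b' @ 4: {1,2,3,4}
'b' @ 5: {1,2,3,4}
'd' @ 6: {5,6}
'd' @ 7: {7}  ✓accept
after full input: {7}  (accept=7 in)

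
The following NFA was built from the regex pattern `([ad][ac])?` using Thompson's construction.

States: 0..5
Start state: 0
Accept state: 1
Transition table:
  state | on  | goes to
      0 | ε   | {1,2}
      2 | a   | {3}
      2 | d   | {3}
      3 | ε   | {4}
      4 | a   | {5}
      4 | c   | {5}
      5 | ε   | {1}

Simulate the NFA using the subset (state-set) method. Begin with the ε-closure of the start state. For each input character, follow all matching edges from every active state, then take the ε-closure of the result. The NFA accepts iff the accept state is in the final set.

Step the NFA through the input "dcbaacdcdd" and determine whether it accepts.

initial (ε-close {0}): {0,1,2}
'd' @ 1: {3,4}
'c' @ 2: {1,5}  [accepting]
'b' @ 3: {}  — state set empty
rest 'aacdcdd' ignored (set empty)
final: {}; accept 1 not in set

Answer: REJECT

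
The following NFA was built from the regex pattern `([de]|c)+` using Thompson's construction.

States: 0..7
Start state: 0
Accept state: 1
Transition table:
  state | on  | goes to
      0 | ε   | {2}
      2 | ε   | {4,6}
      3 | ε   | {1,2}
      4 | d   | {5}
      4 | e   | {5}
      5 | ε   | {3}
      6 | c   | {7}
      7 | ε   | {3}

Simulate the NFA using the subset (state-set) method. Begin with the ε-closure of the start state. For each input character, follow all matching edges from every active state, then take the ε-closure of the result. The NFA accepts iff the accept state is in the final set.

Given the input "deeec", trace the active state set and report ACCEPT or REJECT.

start: ε-closure({0}) = {0,2,4,6}
'd' @ 1: {1,2,3,4,5,6}  (accept∈set)
'e' @ 2: {1,2,3,4,5,6}  (accept∈set)
'e' @ 3: {1,2,3,4,5,6}  (accept∈set)
'e' @ 4: {1,2,3,4,5,6}  (accept∈set)
'c' @ 5: {1,2,3,4,6,7}  (accept∈set)
after full input: {1,2,3,4,6,7}  (accept=1 in)

Answer: ACCEPT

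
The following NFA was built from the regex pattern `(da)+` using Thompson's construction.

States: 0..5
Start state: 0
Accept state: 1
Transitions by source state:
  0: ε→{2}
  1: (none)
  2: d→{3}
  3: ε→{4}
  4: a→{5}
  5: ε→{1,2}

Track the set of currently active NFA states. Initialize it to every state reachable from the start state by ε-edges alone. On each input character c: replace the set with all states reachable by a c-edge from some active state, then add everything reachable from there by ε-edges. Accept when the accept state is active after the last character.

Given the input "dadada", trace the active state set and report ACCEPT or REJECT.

start: ε-closure({0}) = {0,2}
'd' @ 1: {3,4}
'a' @ 2: {1,2,5}  (accept∈set)
'd' @ 3: {3,4}
'a' @ 4: {1,2,5}  (accept∈set)
'd' @ 5: {3,4}
'a' @ 6: {1,2,5}  (accept∈set)
final: {1,2,5}; accept 1 in set

Answer: ACCEPT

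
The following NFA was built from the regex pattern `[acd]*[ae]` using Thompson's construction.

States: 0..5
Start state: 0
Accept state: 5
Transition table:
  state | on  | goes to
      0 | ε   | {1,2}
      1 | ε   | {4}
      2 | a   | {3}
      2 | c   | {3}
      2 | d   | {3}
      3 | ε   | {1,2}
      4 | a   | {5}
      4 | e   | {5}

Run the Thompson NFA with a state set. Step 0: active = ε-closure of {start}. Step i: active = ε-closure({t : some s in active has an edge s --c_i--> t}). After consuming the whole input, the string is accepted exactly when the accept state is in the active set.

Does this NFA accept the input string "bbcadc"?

Answer: REJECT

Steps:
initial (ε-close {0}): {0,1,2,4}
'b' @ 1: {}  — no active states
rest 'bcadc' ignored (set empty)
end set {} — state 5 not in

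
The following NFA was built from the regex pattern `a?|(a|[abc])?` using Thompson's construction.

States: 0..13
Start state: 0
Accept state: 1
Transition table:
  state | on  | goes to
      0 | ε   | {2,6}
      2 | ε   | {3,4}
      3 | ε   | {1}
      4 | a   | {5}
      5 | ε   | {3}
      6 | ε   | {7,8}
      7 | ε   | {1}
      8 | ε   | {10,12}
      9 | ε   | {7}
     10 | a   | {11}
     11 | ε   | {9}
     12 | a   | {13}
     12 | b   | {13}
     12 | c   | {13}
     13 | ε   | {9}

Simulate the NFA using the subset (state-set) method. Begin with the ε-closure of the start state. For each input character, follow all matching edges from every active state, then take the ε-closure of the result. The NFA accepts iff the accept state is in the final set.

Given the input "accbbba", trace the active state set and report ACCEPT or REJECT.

S₀ = ε-closure({0}) = {0,1,2,3,4,6,7,8,10,12}
'a' @ 1: {1,3,5,7,9,11,13}  [accepting]
'c' @ 2: {}  — state set empty
rest 'cbbba' ignored (set empty)
end set {} — state 1 not in

Answer: REJECT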